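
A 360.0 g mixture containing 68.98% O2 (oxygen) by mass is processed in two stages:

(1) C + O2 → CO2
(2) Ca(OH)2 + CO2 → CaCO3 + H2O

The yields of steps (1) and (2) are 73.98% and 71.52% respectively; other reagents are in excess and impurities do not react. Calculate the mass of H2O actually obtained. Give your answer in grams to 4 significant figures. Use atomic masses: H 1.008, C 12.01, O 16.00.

Pure O2 = 360.0 × 0.6898 = 248.33 g.
M(O2) = 2(16.00) = 32.00 g/mol.
M(H2O) = 2(1.008) + 16.00 = 18.016 g/mol.
n(O2) = 248.33 / 32.00 = 7.7603 mol.
Step 1 (O2:CO2 = 1:1): theoretical n(CO2) = 7.7603 mol; at 73.98% yield, n(CO2) = 5.7410 mol.
Step 2 (CO2:H2O = 1:1): theoretical n(H2O) = 5.7410 mol, so theoretical mass = 5.7410 × 18.016 = 103.43 g.
At 71.52% yield, actual mass of H2O = 103.43 × 0.7152 = 73.973 g.

73.97 g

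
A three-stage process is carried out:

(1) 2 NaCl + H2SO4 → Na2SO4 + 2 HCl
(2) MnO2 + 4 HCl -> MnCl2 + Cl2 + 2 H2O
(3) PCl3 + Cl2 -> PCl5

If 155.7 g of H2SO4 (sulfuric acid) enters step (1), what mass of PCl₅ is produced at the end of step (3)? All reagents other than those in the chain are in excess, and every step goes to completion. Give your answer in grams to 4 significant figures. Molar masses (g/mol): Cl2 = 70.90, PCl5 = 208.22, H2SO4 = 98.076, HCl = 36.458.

n(H2SO4) = 155.7 / 98.076 = 1.5875 mol.
Reaction (1): H2SO4→HCl ratio 1:2 ⇒ n(HCl) = 3.1751 mol.
Reaction (2): HCl→Cl2 ratio 4:1 ⇒ n(Cl2) = 0.79377 mol.
Reaction (3): Cl2→PCl5 ratio 1:1 ⇒ n(PCl5) = 0.79377 mol.
Mass of PCl5 = 0.79377 × 208.22 = 165.28 g.

165.3 g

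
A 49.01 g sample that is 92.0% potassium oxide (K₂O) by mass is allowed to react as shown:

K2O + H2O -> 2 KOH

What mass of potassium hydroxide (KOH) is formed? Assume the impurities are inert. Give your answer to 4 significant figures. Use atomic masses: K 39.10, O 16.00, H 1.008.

53.71 g

Mass of pure K2O = 49.01 g × 0.920 = 45.089 g.
M(K2O) = 2(39.10) + 16.00 = 94.20 g/mol.
M(KOH) = 39.10 + 16.00 + 1.008 = 56.108 g/mol.
n(K2O) = 45.089 g / 94.20 g/mol = 0.47865 mol.
From the equation the K2O:KOH mole ratio is 1:2, so n(KOH) = 0.47865 × 2/1 = 0.95731 mol.
Mass of KOH = 0.95731 mol × 56.108 g/mol = 53.713 g.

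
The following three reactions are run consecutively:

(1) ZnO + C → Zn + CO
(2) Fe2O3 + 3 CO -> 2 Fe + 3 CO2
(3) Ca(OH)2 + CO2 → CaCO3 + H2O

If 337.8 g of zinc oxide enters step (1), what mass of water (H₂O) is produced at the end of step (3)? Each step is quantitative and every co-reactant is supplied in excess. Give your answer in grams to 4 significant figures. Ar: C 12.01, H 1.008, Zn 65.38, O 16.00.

M(ZnO) = 65.38 + 16.00 = 81.38 g/mol.
M(H2O) = 2(1.008) + 16.00 = 18.016 g/mol.
n(ZnO) = 337.8 / 81.38 = 4.1509 mol.
Reaction (1): ZnO→CO ratio 1:1 ⇒ n(CO) = 4.1509 mol.
Reaction (2): CO→CO2 ratio 3:3 ⇒ n(CO2) = 4.1509 mol.
Reaction (3): CO2→H2O ratio 1:1 ⇒ n(H2O) = 4.1509 mol.
Mass of H2O = 4.1509 × 18.016 = 74.783 g.

74.78 g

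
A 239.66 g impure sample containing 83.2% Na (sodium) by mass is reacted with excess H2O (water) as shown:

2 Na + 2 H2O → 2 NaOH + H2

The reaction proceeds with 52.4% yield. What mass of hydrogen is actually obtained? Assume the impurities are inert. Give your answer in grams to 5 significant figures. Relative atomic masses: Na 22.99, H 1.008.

4.5811 g

Pure Na available = 239.66 g × 0.832 = 199.397 g.
M(Na) = 22.99 g/mol.
M(H2) = 2(1.008) = 2.016 g/mol.
n(Na) = 199.397 g / 22.99 g/mol = 8.67321 mol.
From the equation the Na:H2 mole ratio is 2:1, so n(H2) = 8.67321 × 1/2 = 4.33661 mol.
Mass of H2 = 4.33661 mol × 2.016 g/mol = 8.74260 g.
Actual mass collected = 8.74260 g × 0.524 = 4.58112 g.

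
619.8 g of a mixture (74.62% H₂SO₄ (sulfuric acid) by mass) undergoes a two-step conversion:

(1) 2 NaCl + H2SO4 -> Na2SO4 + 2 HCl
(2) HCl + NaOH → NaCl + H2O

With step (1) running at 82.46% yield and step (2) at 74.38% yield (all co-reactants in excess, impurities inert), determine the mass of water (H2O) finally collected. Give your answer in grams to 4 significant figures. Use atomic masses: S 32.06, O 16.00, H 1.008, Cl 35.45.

104.2 g

Pure H2SO4 = 619.8 × 0.7462 = 462.49 g.
M(H2SO4) = 2(1.008) + 32.06 + 4(16.00) = 98.076 g/mol.
M(H2O) = 2(1.008) + 16.00 = 18.016 g/mol.
n(H2SO4) = 462.49 / 98.076 = 4.7157 mol.
Step 1 (H2SO4:HCl = 1:2): theoretical n(HCl) = 9.4314 mol; at 82.46% yield, n(HCl) = 7.7771 mol.
Step 2 (HCl:H2O = 1:1): theoretical n(H2O) = 7.7771 mol, so theoretical mass = 7.7771 × 18.016 = 140.11 g.
At 74.38% yield, actual mass of H2O = 140.11 × 0.7438 = 104.22 g.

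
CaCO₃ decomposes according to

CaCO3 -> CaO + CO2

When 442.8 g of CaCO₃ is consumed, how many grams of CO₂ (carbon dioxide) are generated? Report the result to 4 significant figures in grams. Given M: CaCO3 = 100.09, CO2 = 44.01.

194.7 g

n(CaCO3) = 442.80 g / 100.09 g/mol = 4.4240 mol.
From the equation the CaCO3:CO2 mole ratio is 1:1, so n(CO2) = 4.4240 × 1/1 = 4.4240 mol.
Mass of CO2 = 4.4240 mol × 44.01 g/mol = 194.70 g.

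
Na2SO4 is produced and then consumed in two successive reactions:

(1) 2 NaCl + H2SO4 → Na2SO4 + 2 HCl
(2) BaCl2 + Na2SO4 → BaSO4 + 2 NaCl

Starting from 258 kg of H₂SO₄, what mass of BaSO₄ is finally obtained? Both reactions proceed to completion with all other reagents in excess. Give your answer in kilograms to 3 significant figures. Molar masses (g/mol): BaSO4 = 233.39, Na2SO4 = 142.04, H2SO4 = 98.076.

614 kg

258 kg = 258000 g.
n(H2SO4) = 258000 / 98.076 = 2631 mol.
Step 1 gives a 1:1 ratio of H2SO4 to Na2SO4, so n(Na2SO4) = 2631 mol.
In step 2 the Na2SO4:BaSO4 ratio is 1:1, so n(BaSO4) = 2631 mol.
Mass of BaSO4 = 2631 × 233.39 = 614000 g = 614 kg.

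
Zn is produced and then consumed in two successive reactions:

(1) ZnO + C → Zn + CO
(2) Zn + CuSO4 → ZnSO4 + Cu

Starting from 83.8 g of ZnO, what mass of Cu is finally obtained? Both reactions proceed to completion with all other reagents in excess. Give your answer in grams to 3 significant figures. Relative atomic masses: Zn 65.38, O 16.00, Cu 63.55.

M(ZnO) = 65.38 + 16.00 = 81.38 g/mol.
M(Cu) = 63.55 g/mol.
n(ZnO) = 83.80 / 81.38 = 1.030 mol.
Step 1 gives a 1:1 ratio of ZnO to Zn, so n(Zn) = 1.030 mol.
In step 2 the Zn:Cu ratio is 1:1, so n(Cu) = 1.030 mol.
Mass of Cu = 1.030 × 63.55 = 65.44 g.

65.4 g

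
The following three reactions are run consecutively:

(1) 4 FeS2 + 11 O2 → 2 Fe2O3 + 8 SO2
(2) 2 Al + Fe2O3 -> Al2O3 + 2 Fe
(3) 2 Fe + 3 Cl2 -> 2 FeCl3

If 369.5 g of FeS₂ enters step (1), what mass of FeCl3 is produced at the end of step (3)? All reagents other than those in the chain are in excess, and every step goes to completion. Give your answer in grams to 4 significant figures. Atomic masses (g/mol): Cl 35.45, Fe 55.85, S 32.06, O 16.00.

499.6 g

M(FeS2) = 55.85 + 2(32.06) = 119.97 g/mol.
M(FeCl3) = 55.85 + 3(35.45) = 162.20 g/mol.
n(FeS2) = 369.5 / 119.97 = 3.0799 mol.
Reaction (1): FeS2→Fe2O3 ratio 4:2 ⇒ n(Fe2O3) = 1.5400 mol.
Reaction (2): Fe2O3→Fe ratio 1:2 ⇒ n(Fe) = 3.0799 mol.
Reaction (3): Fe→FeCl3 ratio 2:2 ⇒ n(FeCl3) = 3.0799 mol.
Mass of FeCl3 = 3.0799 × 162.20 = 499.57 g.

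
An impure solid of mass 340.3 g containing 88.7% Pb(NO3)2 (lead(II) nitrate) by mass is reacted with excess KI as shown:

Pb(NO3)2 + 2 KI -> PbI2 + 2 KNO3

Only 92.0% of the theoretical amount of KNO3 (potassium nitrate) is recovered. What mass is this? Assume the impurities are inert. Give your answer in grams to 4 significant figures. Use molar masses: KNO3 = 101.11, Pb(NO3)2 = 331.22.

Pure Pb(NO3)2 available = 340.3 g × 0.887 = 301.85 g.
n(Pb(NO3)2) = 301.85 g / 331.22 g/mol = 0.91132 mol.
From the equation the Pb(NO3)2:KNO3 mole ratio is 1:2, so n(KNO3) = 0.91132 × 2/1 = 1.8226 mol.
Mass of KNO3 = 1.8226 mol × 101.11 g/mol = 184.29 g.
Actual mass collected = 184.29 g × 0.920 = 169.54 g.

169.5 g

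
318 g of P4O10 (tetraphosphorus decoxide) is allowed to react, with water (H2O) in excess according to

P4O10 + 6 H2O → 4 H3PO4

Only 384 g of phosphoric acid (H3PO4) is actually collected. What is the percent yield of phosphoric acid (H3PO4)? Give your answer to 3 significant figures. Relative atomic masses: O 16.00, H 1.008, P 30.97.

87.5 %

M(P4O10) = 4(30.97) + 10(16.00) = 283.88 g/mol.
M(H3PO4) = 3(1.008) + 30.97 + 4(16.00) = 97.994 g/mol.
n(P4O10) = 318.0 g / 283.88 g/mol = 1.120 mol.
From the equation the P4O10:H3PO4 mole ratio is 1:4, so n(H3PO4) = 1.120 × 4/1 = 4.481 mol.
Mass of H3PO4 = 4.481 mol × 97.994 g/mol = 439.1 g.
This is the theoretical yield. Percent yield = 384 g / 439.1 g × 100% = 87.45%.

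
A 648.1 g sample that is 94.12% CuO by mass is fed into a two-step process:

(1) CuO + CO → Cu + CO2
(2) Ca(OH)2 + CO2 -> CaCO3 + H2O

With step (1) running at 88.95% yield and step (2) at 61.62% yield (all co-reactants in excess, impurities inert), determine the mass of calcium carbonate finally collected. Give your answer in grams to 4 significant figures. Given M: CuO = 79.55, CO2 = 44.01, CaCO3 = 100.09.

420.7 g

Pure CuO = 648.1 × 0.9412 = 609.99 g.
n(CuO) = 609.99 / 79.55 = 7.6680 mol.
Step 1 (CuO:CO2 = 1:1): theoretical n(CO2) = 7.6680 mol; at 88.95% yield, n(CO2) = 6.8207 mol.
Step 2 (CO2:CaCO3 = 1:1): theoretical n(CaCO3) = 6.8207 mol, so theoretical mass = 6.8207 × 100.09 = 682.69 g.
At 61.62% yield, actual mass of CaCO3 = 682.69 × 0.6162 = 420.67 g.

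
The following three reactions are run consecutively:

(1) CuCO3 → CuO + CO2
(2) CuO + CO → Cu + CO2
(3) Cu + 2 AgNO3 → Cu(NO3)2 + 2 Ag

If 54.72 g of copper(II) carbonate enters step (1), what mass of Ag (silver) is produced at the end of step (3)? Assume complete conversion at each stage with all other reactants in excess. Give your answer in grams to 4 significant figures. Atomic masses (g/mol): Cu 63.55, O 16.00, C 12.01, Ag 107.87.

M(CuCO3) = 63.55 + 12.01 + 3(16.00) = 123.56 g/mol.
M(Ag) = 107.87 g/mol.
n(CuCO3) = 54.72 / 123.56 = 0.44286 mol.
Reaction (1): CuCO3→CuO ratio 1:1 ⇒ n(CuO) = 0.44286 mol.
Reaction (2): CuO→Cu ratio 1:1 ⇒ n(Cu) = 0.44286 mol.
Reaction (3): Cu→Ag ratio 1:2 ⇒ n(Ag) = 0.88572 mol.
Mass of Ag = 0.88572 × 107.87 = 95.543 g.

95.54 g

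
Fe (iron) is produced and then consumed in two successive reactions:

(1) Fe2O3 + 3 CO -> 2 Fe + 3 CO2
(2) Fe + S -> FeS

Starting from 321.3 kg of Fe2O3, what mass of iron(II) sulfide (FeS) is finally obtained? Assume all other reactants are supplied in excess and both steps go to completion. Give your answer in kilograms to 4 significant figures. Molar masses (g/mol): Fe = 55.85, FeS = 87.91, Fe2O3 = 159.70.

353.7 kg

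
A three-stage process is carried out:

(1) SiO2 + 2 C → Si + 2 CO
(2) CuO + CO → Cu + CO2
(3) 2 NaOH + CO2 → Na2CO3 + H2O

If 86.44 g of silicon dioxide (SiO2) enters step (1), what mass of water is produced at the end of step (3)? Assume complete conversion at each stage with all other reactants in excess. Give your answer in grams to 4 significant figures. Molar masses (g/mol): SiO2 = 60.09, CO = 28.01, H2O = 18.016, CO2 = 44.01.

n(SiO2) = 86.44 / 60.09 = 1.4385 mol.
Reaction (1): SiO2→CO ratio 1:2 ⇒ n(CO) = 2.8770 mol.
Reaction (2): CO→CO2 ratio 1:1 ⇒ n(CO2) = 2.8770 mol.
Reaction (3): CO2→H2O ratio 1:1 ⇒ n(H2O) = 2.8770 mol.
Mass of H2O = 2.8770 × 18.016 = 51.832 g.

51.83 g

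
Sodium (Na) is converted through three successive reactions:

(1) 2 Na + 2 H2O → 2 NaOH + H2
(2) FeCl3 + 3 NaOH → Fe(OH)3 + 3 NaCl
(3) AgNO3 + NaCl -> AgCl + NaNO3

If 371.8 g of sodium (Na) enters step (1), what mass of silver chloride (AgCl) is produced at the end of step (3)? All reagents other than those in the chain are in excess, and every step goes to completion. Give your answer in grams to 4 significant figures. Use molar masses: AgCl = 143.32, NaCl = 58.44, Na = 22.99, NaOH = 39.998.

2318 g

n(Na) = 371.8 / 22.99 = 16.172 mol.
Reaction (1): Na→NaOH ratio 2:2 ⇒ n(NaOH) = 16.172 mol.
Reaction (2): NaOH→NaCl ratio 3:3 ⇒ n(NaCl) = 16.172 mol.
Reaction (3): NaCl→AgCl ratio 1:1 ⇒ n(AgCl) = 16.172 mol.
Mass of AgCl = 16.172 × 143.32 = 2317.8 g.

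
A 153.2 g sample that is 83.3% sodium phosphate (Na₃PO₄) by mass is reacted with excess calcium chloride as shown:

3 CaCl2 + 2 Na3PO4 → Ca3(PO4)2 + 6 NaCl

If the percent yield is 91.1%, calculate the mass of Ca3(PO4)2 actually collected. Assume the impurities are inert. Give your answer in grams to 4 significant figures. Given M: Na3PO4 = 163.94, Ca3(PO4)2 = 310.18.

Pure Na3PO4 available = 153.2 g × 0.833 = 127.62 g.
n(Na3PO4) = 127.62 g / 163.94 g/mol = 0.77843 mol.
From the equation the Na3PO4:Ca3(PO4)2 mole ratio is 2:1, so n(Ca3(PO4)2) = 0.77843 × 1/2 = 0.38921 mol.
Mass of Ca3(PO4)2 = 0.38921 mol × 310.18 g/mol = 120.73 g.
Actual mass collected = 120.73 g × 0.911 = 109.98 g.

110.0 g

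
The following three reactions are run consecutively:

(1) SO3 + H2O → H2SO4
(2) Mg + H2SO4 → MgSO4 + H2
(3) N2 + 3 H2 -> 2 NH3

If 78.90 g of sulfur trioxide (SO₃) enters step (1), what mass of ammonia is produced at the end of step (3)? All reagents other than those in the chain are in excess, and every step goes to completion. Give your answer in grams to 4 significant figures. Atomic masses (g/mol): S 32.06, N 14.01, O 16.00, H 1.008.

11.19 g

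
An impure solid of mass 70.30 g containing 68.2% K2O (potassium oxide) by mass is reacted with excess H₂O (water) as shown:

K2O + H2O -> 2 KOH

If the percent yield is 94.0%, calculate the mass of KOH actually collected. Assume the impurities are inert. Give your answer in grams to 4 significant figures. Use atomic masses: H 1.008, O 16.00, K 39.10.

53.69 g

Pure K2O available = 70.30 g × 0.682 = 47.945 g.
M(K2O) = 2(39.10) + 16.00 = 94.20 g/mol.
M(KOH) = 39.10 + 16.00 + 1.008 = 56.108 g/mol.
n(K2O) = 47.945 g / 94.20 g/mol = 0.50897 mol.
From the equation the K2O:KOH mole ratio is 1:2, so n(KOH) = 0.50897 × 2/1 = 1.0179 mol.
Mass of KOH = 1.0179 mol × 56.108 g/mol = 57.114 g.
Actual mass collected = 57.114 g × 0.940 = 53.687 g.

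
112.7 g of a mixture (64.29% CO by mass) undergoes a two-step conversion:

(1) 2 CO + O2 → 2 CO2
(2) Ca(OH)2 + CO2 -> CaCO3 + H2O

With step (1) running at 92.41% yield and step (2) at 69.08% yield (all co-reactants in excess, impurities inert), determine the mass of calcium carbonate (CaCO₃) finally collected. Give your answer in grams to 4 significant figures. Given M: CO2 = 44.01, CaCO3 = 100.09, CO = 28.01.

Pure CO = 112.7 × 0.6429 = 72.455 g.
n(CO) = 72.455 / 28.01 = 2.5867 mol.
Step 1 (CO:CO2 = 2:2): theoretical n(CO2) = 2.5867 mol; at 92.41% yield, n(CO2) = 2.3904 mol.
Step 2 (CO2:CaCO3 = 1:1): theoretical n(CaCO3) = 2.3904 mol, so theoretical mass = 2.3904 × 100.09 = 239.26 g.
At 69.08% yield, actual mass of CaCO3 = 239.26 × 0.6908 = 165.28 g.

165.3 g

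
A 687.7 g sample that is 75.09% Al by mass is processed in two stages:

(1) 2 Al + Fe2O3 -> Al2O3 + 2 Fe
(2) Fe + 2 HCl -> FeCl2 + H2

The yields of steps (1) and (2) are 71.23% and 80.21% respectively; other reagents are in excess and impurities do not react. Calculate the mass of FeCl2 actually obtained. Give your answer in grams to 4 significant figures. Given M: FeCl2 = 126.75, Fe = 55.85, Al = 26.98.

Pure Al = 687.7 × 0.7509 = 516.39 g.
n(Al) = 516.39 / 26.98 = 19.140 mol.
Step 1 (Al:Fe = 2:2): theoretical n(Fe) = 19.140 mol; at 71.23% yield, n(Fe) = 13.633 mol.
Step 2 (Fe:FeCl2 = 1:1): theoretical n(FeCl2) = 13.633 mol, so theoretical mass = 13.633 × 126.75 = 1728.0 g.
At 80.21% yield, actual mass of FeCl2 = 1728.0 × 0.8021 = 1386.0 g.

1386 g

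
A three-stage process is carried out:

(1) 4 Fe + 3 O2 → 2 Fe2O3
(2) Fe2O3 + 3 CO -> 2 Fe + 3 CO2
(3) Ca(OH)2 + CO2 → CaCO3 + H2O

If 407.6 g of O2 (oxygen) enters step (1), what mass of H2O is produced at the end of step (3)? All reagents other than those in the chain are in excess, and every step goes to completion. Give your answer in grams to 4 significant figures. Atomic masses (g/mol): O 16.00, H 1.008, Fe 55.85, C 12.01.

459.0 g

M(O2) = 2(16.00) = 32.00 g/mol.
M(H2O) = 2(1.008) + 16.00 = 18.016 g/mol.
n(O2) = 407.6 / 32.00 = 12.738 mol.
Reaction (1): O2→Fe2O3 ratio 3:2 ⇒ n(Fe2O3) = 8.4917 mol.
Reaction (2): Fe2O3→CO2 ratio 1:3 ⇒ n(CO2) = 25.475 mol.
Reaction (3): CO2→H2O ratio 1:1 ⇒ n(H2O) = 25.475 mol.
Mass of H2O = 25.475 × 18.016 = 458.96 g.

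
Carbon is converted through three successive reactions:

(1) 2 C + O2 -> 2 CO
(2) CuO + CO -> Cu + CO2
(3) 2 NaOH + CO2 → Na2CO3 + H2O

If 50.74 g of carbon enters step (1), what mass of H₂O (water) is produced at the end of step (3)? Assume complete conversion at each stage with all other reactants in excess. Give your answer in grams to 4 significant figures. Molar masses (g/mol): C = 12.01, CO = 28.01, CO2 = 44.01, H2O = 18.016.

n(C) = 50.74 / 12.01 = 4.2248 mol.
Reaction (1): C→CO ratio 2:2 ⇒ n(CO) = 4.2248 mol.
Reaction (2): CO→CO2 ratio 1:1 ⇒ n(CO2) = 4.2248 mol.
Reaction (3): CO2→H2O ratio 1:1 ⇒ n(H2O) = 4.2248 mol.
Mass of H2O = 4.2248 × 18.016 = 76.114 g.

76.11 g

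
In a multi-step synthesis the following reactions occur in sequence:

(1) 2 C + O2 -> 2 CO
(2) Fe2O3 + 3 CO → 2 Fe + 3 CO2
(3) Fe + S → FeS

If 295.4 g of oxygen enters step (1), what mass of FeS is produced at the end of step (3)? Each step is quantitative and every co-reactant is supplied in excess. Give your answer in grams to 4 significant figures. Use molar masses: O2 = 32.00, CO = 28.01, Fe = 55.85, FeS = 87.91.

n(O2) = 295.4 / 32.00 = 9.2312 mol.
Reaction (1): O2→CO ratio 1:2 ⇒ n(CO) = 18.462 mol.
Reaction (2): CO→Fe ratio 3:2 ⇒ n(Fe) = 12.308 mol.
Reaction (3): Fe→FeS ratio 1:1 ⇒ n(FeS) = 12.308 mol.
Mass of FeS = 12.308 × 87.91 = 1082.0 g.

1082 g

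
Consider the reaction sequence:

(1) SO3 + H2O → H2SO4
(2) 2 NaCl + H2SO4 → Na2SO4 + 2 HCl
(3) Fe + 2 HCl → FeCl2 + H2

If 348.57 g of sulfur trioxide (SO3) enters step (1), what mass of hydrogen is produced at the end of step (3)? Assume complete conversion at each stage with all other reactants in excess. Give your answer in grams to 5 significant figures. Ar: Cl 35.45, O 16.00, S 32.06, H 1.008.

8.7774 g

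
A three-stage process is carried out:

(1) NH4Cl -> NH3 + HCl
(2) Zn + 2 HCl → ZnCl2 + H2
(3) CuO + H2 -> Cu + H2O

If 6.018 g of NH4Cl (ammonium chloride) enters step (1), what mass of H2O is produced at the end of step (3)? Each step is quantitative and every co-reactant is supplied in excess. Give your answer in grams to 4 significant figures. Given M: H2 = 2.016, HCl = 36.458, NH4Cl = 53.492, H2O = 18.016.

n(NH4Cl) = 6.018 / 53.492 = 0.11250 mol.
Reaction (1): NH4Cl→HCl ratio 1:1 ⇒ n(HCl) = 0.11250 mol.
Reaction (2): HCl→H2 ratio 2:1 ⇒ n(H2) = 0.056251 mol.
Reaction (3): H2→H2O ratio 1:1 ⇒ n(H2O) = 0.056251 mol.
Mass of H2O = 0.056251 × 18.016 = 1.0134 g.

1.013 g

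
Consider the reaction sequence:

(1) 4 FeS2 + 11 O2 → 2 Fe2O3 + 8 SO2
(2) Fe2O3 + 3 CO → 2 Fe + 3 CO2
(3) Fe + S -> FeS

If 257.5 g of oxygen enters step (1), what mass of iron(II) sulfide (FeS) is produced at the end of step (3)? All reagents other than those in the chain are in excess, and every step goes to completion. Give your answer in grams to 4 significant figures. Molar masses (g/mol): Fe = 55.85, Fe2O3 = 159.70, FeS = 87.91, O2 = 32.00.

n(O2) = 257.5 / 32.00 = 8.0469 mol.
Reaction (1): O2→Fe2O3 ratio 11:2 ⇒ n(Fe2O3) = 1.4631 mol.
Reaction (2): Fe2O3→Fe ratio 1:2 ⇒ n(Fe) = 2.9261 mol.
Reaction (3): Fe→FeS ratio 1:1 ⇒ n(FeS) = 2.9261 mol.
Mass of FeS = 2.9261 × 87.91 = 257.24 g.

257.2 g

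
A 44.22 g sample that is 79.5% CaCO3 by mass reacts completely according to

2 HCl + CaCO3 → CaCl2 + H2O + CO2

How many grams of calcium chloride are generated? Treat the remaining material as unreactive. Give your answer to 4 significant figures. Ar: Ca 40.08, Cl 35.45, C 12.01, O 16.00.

38.98 g

Mass of pure CaCO3 = 44.22 g × 0.795 = 35.155 g.
M(CaCO3) = 40.08 + 12.01 + 3(16.00) = 100.09 g/mol.
M(CaCl2) = 40.08 + 2(35.45) = 110.98 g/mol.
n(CaCO3) = 35.155 g / 100.09 g/mol = 0.35123 mol.
From the equation the CaCO3:CaCl2 mole ratio is 1:1, so n(CaCl2) = 0.35123 × 1/1 = 0.35123 mol.
Mass of CaCl2 = 0.35123 mol × 110.98 g/mol = 38.980 g.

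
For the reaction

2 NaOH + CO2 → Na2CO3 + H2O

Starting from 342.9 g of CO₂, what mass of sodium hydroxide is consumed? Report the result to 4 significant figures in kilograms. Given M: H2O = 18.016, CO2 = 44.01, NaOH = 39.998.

0.6233 kg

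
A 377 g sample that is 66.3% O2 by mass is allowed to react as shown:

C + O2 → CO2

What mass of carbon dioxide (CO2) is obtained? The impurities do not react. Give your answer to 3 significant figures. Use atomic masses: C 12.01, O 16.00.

Mass of pure O2 = 377 g × 0.663 = 250.0 g.
M(O2) = 2(16.00) = 32.00 g/mol.
M(CO2) = 12.01 + 2(16.00) = 44.01 g/mol.
n(O2) = 250.0 g / 32.00 g/mol = 7.811 mol.
From the equation the O2:CO2 mole ratio is 1:1, so n(CO2) = 7.811 × 1/1 = 7.811 mol.
Mass of CO2 = 7.811 mol × 44.01 g/mol = 343.8 g.

344 g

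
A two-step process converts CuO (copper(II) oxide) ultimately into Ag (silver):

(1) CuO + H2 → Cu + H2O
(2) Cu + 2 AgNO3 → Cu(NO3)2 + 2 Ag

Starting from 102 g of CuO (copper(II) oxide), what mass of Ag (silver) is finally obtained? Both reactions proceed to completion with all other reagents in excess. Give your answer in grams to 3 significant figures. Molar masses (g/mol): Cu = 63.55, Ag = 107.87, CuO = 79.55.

277 g

n(CuO) = 102.0 / 79.55 = 1.282 mol.
Step 1 gives a 1:1 ratio of CuO to Cu, so n(Cu) = 1.282 mol.
In step 2 the Cu:Ag ratio is 1:2, so n(Ag) = 2.564 mol.
Mass of Ag = 2.564 × 107.87 = 276.6 g.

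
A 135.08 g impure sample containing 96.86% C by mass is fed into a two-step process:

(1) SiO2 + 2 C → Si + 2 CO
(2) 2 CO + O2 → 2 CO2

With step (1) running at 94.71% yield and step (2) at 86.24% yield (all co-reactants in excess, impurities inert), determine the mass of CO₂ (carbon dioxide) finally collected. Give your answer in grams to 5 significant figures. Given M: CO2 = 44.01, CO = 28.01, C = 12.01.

391.61 g

Pure C = 135.08 × 0.9686 = 130.838 g.
n(C) = 130.838 / 12.01 = 10.8941 mol.
Step 1 (C:CO = 2:2): theoretical n(CO) = 10.8941 mol; at 94.71% yield, n(CO) = 10.3178 mol.
Step 2 (CO:CO2 = 2:2): theoretical n(CO2) = 10.3178 mol, so theoretical mass = 10.3178 × 44.01 = 454.088 g.
At 86.24% yield, actual mass of CO2 = 454.088 × 0.8624 = 391.605 g.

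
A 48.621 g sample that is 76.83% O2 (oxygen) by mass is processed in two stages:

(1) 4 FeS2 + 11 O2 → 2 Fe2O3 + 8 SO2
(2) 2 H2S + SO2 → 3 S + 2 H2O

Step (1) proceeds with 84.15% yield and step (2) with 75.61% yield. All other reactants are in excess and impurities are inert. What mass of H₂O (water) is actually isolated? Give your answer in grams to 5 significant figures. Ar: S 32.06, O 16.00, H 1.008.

19.464 g

Pure O2 = 48.621 × 0.7683 = 37.3555 g.
M(O2) = 2(16.00) = 32.00 g/mol.
M(H2O) = 2(1.008) + 16.00 = 18.016 g/mol.
n(O2) = 37.3555 / 32.00 = 1.16736 mol.
Step 1 (O2:SO2 = 11:8): theoretical n(SO2) = 0.848989 mol; at 84.15% yield, n(SO2) = 0.714424 mol.
Step 2 (SO2:H2O = 1:2): theoretical n(H2O) = 1.42885 mol, so theoretical mass = 1.42885 × 18.016 = 25.7421 g.
At 75.61% yield, actual mass of H2O = 25.7421 × 0.7561 = 19.4636 g.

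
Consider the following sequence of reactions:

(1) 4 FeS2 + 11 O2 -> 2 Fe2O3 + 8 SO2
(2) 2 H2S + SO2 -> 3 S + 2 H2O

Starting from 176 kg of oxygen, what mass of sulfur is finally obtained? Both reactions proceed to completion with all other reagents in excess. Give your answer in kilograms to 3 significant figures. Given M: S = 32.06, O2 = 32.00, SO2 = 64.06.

385 kg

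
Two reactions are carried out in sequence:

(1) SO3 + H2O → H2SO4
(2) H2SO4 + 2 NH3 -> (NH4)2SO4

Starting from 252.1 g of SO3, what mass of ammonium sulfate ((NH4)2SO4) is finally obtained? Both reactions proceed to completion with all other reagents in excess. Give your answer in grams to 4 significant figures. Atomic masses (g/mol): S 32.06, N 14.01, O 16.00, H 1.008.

416.1 g

M(SO3) = 32.06 + 3(16.00) = 80.06 g/mol.
M((NH4)2SO4) = 2(14.01) + 8(1.008) + 32.06 + 4(16.00) = 132.144 g/mol.
n(SO3) = 252.10 / 80.06 = 3.1489 mol.
Step 1 gives a 1:1 ratio of SO3 to H2SO4, so n(H2SO4) = 3.1489 mol.
In step 2 the H2SO4:(NH4)2SO4 ratio is 1:1, so n((NH4)2SO4) = 3.1489 mol.
Mass of (NH4)2SO4 = 3.1489 × 132.144 = 416.11 g.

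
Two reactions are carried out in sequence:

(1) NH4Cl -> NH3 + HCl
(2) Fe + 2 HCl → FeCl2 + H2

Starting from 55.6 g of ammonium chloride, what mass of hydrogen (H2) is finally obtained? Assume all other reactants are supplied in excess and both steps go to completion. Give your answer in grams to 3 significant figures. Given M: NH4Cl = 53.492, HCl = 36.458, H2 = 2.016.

1.05 g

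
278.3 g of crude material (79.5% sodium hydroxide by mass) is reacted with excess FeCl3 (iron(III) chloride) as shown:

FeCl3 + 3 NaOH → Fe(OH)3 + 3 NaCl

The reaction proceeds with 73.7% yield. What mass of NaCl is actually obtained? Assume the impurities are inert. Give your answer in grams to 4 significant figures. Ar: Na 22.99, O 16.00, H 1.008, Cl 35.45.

Pure NaOH available = 278.3 g × 0.795 = 221.25 g.
M(NaOH) = 22.99 + 16.00 + 1.008 = 39.998 g/mol.
M(NaCl) = 22.99 + 35.45 = 58.44 g/mol.
n(NaOH) = 221.25 g / 39.998 g/mol = 5.5315 mol.
From the equation the NaOH:NaCl mole ratio is 3:3, so n(NaCl) = 5.5315 × 3/3 = 5.5315 mol.
Mass of NaCl = 5.5315 mol × 58.44 g/mol = 323.26 g.
Actual mass collected = 323.26 g × 0.737 = 238.24 g.

238.2 g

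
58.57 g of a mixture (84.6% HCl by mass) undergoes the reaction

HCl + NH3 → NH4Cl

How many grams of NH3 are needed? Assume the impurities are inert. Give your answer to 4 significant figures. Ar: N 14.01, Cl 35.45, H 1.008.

Mass of pure HCl = 58.57 g × 0.846 = 49.550 g.
M(HCl) = 1.008 + 35.45 = 36.458 g/mol.
M(NH3) = 14.01 + 3(1.008) = 17.034 g/mol.
n(HCl) = 49.550 g / 36.458 g/mol = 1.3591 mol.
From the equation the HCl:NH3 mole ratio is 1:1, so n(NH3) = 1.3591 × 1/1 = 1.3591 mol.
Mass of NH3 = 1.3591 mol × 17.034 g/mol = 23.151 g.

23.15 g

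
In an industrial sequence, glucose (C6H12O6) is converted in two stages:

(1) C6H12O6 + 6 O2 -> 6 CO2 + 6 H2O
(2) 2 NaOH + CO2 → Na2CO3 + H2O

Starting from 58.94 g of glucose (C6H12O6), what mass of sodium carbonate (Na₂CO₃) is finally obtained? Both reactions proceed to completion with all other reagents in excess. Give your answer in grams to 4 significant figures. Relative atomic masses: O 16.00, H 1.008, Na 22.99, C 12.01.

208.1 g

M(C6H12O6) = 6(12.01) + 12(1.008) + 6(16.00) = 180.156 g/mol.
M(Na2CO3) = 2(22.99) + 12.01 + 3(16.00) = 105.99 g/mol.
n(C6H12O6) = 58.940 / 180.156 = 0.32716 mol.
Step 1 gives a 1:6 ratio of C6H12O6 to CO2, so n(CO2) = 1.9630 mol.
In step 2 the CO2:Na2CO3 ratio is 1:1, so n(Na2CO3) = 1.9630 mol.
Mass of Na2CO3 = 1.9630 × 105.99 = 208.05 g.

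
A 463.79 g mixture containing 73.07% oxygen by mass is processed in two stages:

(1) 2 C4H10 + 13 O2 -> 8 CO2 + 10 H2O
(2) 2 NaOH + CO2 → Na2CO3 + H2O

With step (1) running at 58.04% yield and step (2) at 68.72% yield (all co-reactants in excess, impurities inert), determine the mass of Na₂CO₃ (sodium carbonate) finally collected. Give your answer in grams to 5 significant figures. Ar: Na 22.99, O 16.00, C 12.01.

275.51 g

Pure O2 = 463.79 × 0.7307 = 338.891 g.
M(O2) = 2(16.00) = 32.00 g/mol.
M(Na2CO3) = 2(22.99) + 12.01 + 3(16.00) = 105.99 g/mol.
n(O2) = 338.891 / 32.00 = 10.5904 mol.
Step 1 (O2:CO2 = 13:8): theoretical n(CO2) = 6.51714 mol; at 58.04% yield, n(CO2) = 3.78255 mol.
Step 2 (CO2:Na2CO3 = 1:1): theoretical n(Na2CO3) = 3.78255 mol, so theoretical mass = 3.78255 × 105.99 = 400.912 g.
At 68.72% yield, actual mass of Na2CO3 = 400.912 × 0.6872 = 275.507 g.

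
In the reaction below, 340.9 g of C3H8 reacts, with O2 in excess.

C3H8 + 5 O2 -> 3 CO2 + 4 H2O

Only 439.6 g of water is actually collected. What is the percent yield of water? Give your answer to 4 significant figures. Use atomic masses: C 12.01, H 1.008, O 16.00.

78.90 %

M(C3H8) = 3(12.01) + 8(1.008) = 44.094 g/mol.
M(H2O) = 2(1.008) + 16.00 = 18.016 g/mol.
n(C3H8) = 340.90 g / 44.094 g/mol = 7.7312 mol.
From the equation the C3H8:H2O mole ratio is 1:4, so n(H2O) = 7.7312 × 4/1 = 30.925 mol.
Mass of H2O = 30.925 mol × 18.016 g/mol = 557.14 g.
This is the theoretical yield. Percent yield = 439.6 g / 557.14 g × 100% = 78.903%.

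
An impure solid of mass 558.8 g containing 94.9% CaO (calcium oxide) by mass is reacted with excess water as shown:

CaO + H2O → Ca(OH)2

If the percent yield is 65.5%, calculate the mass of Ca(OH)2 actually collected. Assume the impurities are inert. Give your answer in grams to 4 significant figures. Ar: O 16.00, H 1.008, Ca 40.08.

458.9 g

Pure CaO available = 558.8 g × 0.949 = 530.30 g.
M(CaO) = 40.08 + 16.00 = 56.08 g/mol.
M(Ca(OH)2) = 40.08 + 2(16.00) + 2(1.008) = 74.096 g/mol.
n(CaO) = 530.30 g / 56.08 g/mol = 9.4562 mol.
From the equation the CaO:Ca(OH)2 mole ratio is 1:1, so n(Ca(OH)2) = 9.4562 × 1/1 = 9.4562 mol.
Mass of Ca(OH)2 = 9.4562 mol × 74.096 g/mol = 700.66 g.
Actual mass collected = 700.66 g × 0.655 = 458.93 g.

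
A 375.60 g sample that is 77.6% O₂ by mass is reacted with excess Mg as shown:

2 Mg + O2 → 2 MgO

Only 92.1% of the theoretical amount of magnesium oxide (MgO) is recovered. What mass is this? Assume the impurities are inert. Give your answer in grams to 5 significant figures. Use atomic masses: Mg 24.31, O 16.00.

Pure O2 available = 375.60 g × 0.776 = 291.466 g.
M(O2) = 2(16.00) = 32.00 g/mol.
M(MgO) = 24.31 + 16.00 = 40.31 g/mol.
n(O2) = 291.466 g / 32.00 g/mol = 9.10830 mol.
From the equation the O2:MgO mole ratio is 1:2, so n(MgO) = 9.10830 × 2/1 = 18.2166 mol.
Mass of MgO = 18.2166 mol × 40.31 g/mol = 734.311 g.
Actual mass collected = 734.311 g × 0.921 = 676.301 g.

676.30 g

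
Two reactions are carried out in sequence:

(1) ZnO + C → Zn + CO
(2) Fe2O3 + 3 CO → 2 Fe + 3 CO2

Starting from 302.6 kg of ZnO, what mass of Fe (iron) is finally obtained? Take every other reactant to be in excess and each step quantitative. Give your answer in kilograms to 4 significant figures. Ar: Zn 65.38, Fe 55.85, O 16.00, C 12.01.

M(ZnO) = 65.38 + 16.00 = 81.38 g/mol.
M(Fe) = 55.85 g/mol.
302.6 kg = 302600 g.
n(ZnO) = 302600 / 81.38 = 3718.4 mol.
Step 1 gives a 1:1 ratio of ZnO to CO, so n(CO) = 3718.4 mol.
In step 2 the CO:Fe ratio is 3:2, so n(Fe) = 2478.9 mol.
Mass of Fe = 2478.9 × 55.85 = 138450 g = 138.4 kg.

138.4 kg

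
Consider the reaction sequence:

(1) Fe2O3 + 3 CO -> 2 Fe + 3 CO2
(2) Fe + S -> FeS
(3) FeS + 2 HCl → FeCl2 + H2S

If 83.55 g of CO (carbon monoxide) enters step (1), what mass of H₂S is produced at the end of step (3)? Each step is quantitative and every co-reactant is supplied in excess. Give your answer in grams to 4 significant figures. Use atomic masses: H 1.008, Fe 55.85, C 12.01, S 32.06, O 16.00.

67.76 g

M(CO) = 12.01 + 16.00 = 28.01 g/mol.
M(H2S) = 2(1.008) + 32.06 = 34.076 g/mol.
n(CO) = 83.55 / 28.01 = 2.9829 mol.
Reaction (1): CO→Fe ratio 3:2 ⇒ n(Fe) = 1.9886 mol.
Reaction (2): Fe→FeS ratio 1:1 ⇒ n(FeS) = 1.9886 mol.
Reaction (3): FeS→H2S ratio 1:1 ⇒ n(H2S) = 1.9886 mol.
Mass of H2S = 1.9886 × 34.076 = 67.763 g.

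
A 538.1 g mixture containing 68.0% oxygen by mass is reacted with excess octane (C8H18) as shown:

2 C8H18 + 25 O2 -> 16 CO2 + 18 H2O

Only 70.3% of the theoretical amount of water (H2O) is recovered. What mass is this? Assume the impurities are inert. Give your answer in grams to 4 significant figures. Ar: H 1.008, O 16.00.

104.3 g

Pure O2 available = 538.1 g × 0.680 = 365.91 g.
M(O2) = 2(16.00) = 32.00 g/mol.
M(H2O) = 2(1.008) + 16.00 = 18.016 g/mol.
n(O2) = 365.91 g / 32.00 g/mol = 11.435 mol.
From the equation the O2:H2O mole ratio is 25:18, so n(H2O) = 11.435 × 18/25 = 8.2329 mol.
Mass of H2O = 8.2329 mol × 18.016 g/mol = 148.32 g.
Actual mass collected = 148.32 g × 0.703 = 104.27 g.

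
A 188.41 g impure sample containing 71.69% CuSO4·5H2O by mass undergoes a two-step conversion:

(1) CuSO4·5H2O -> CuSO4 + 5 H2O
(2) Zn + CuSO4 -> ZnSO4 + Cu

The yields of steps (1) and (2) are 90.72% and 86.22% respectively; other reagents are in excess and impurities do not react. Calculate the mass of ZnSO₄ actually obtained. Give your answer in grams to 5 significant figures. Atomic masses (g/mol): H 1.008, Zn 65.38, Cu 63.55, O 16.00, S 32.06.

68.310 g

Pure CuSO4·5H2O = 188.41 × 0.7169 = 135.071 g.
M(CuSO4·5H2O) = 63.55 + 32.06 + 9(16.00) + 10(1.008) = 249.69 g/mol.
M(ZnSO4) = 65.38 + 32.06 + 4(16.00) = 161.44 g/mol.
n(CuSO4·5H2O) = 135.071 / 249.69 = 0.540955 mol.
Step 1 (CuSO4·5H2O:CuSO4 = 1:1): theoretical n(CuSO4) = 0.540955 mol; at 90.72% yield, n(CuSO4) = 0.490755 mol.
Step 2 (CuSO4:ZnSO4 = 1:1): theoretical n(ZnSO4) = 0.490755 mol, so theoretical mass = 0.490755 × 161.44 = 79.2274 g.
At 86.22% yield, actual mass of ZnSO4 = 79.2274 × 0.8622 = 68.3099 g.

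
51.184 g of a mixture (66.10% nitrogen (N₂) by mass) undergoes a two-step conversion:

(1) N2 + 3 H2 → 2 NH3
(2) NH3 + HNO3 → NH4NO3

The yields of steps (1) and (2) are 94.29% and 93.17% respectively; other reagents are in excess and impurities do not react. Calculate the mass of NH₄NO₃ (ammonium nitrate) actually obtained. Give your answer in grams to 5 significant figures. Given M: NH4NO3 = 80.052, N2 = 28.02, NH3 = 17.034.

169.83 g

Pure N2 = 51.184 × 0.6610 = 33.8326 g.
n(N2) = 33.8326 / 28.02 = 1.20745 mol.
Step 1 (N2:NH3 = 1:2): theoretical n(NH3) = 2.41489 mol; at 94.29% yield, n(NH3) = 2.27700 mol.
Step 2 (NH3:NH4NO3 = 1:1): theoretical n(NH4NO3) = 2.27700 mol, so theoretical mass = 2.27700 × 80.052 = 182.278 g.
At 93.17% yield, actual mass of NH4NO3 = 182.278 × 0.9317 = 169.829 g.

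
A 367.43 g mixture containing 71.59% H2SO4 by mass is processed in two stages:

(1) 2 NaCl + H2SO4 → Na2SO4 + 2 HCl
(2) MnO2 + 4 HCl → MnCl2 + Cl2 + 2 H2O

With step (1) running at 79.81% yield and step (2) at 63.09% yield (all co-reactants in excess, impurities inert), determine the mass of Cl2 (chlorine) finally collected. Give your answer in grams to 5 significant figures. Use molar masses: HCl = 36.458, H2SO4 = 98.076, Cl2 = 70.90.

47.874 g

Pure H2SO4 = 367.43 × 0.7159 = 263.043 g.
n(H2SO4) = 263.043 / 98.076 = 2.68203 mol.
Step 1 (H2SO4:HCl = 1:2): theoretical n(HCl) = 5.36407 mol; at 79.81% yield, n(HCl) = 4.28106 mol.
Step 2 (HCl:Cl2 = 4:1): theoretical n(Cl2) = 1.07027 mol, so theoretical mass = 1.07027 × 70.90 = 75.8818 g.
At 63.09% yield, actual mass of Cl2 = 75.8818 × 0.6309 = 47.8738 g.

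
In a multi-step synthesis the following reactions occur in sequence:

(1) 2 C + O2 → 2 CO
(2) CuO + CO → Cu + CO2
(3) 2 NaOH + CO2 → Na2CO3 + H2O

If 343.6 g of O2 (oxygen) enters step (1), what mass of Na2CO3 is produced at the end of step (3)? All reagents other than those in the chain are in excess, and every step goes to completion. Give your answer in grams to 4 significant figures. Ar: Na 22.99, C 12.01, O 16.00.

2276 g

M(O2) = 2(16.00) = 32.00 g/mol.
M(Na2CO3) = 2(22.99) + 12.01 + 3(16.00) = 105.99 g/mol.
n(O2) = 343.6 / 32.00 = 10.738 mol.
Reaction (1): O2→CO ratio 1:2 ⇒ n(CO) = 21.475 mol.
Reaction (2): CO→CO2 ratio 1:1 ⇒ n(CO2) = 21.475 mol.
Reaction (3): CO2→Na2CO3 ratio 1:1 ⇒ n(Na2CO3) = 21.475 mol.
Mass of Na2CO3 = 21.475 × 105.99 = 2276.1 g.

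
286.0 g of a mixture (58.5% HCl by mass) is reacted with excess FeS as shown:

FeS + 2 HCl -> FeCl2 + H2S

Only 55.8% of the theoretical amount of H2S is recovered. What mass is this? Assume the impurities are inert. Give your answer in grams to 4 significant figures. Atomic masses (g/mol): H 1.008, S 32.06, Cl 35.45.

Pure HCl available = 286.0 g × 0.585 = 167.31 g.
M(HCl) = 1.008 + 35.45 = 36.458 g/mol.
M(H2S) = 2(1.008) + 32.06 = 34.076 g/mol.
n(HCl) = 167.31 g / 36.458 g/mol = 4.5891 mol.
From the equation the HCl:H2S mole ratio is 2:1, so n(H2S) = 4.5891 × 1/2 = 2.2946 mol.
Mass of H2S = 2.2946 mol × 34.076 g/mol = 78.189 g.
Actual mass collected = 78.189 g × 0.558 = 43.630 g.

43.63 g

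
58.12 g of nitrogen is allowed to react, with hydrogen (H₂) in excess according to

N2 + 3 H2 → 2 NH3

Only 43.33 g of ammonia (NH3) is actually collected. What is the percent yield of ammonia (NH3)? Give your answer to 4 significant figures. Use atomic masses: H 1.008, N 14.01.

61.32 %

M(N2) = 2(14.01) = 28.02 g/mol.
M(NH3) = 14.01 + 3(1.008) = 17.034 g/mol.
n(N2) = 58.120 g / 28.02 g/mol = 2.0742 mol.
From the equation the N2:NH3 mole ratio is 1:2, so n(NH3) = 2.0742 × 2/1 = 4.1485 mol.
Mass of NH3 = 4.1485 mol × 17.034 g/mol = 70.665 g.
This is the theoretical yield. Percent yield = 43.33 g / 70.665 g × 100% = 61.318%.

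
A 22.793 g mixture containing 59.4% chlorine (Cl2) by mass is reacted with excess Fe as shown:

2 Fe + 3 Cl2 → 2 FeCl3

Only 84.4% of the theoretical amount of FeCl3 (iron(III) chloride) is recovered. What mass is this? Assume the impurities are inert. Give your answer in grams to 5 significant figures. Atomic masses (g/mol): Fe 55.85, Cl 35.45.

Pure Cl2 available = 22.793 g × 0.594 = 13.5390 g.
M(Cl2) = 2(35.45) = 70.90 g/mol.
M(FeCl3) = 55.85 + 3(35.45) = 162.20 g/mol.
n(Cl2) = 13.5390 g / 70.90 g/mol = 0.190960 mol.
From the equation the Cl2:FeCl3 mole ratio is 3:2, so n(FeCl3) = 0.190960 × 2/3 = 0.127306 mol.
Mass of FeCl3 = 0.127306 mol × 162.20 g/mol = 20.6491 g.
Actual mass collected = 20.6491 g × 0.844 = 17.4278 g.

17.428 g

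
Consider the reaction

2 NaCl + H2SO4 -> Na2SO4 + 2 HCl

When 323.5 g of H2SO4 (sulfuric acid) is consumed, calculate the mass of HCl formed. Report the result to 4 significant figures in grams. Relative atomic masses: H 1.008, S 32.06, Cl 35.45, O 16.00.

M(H2SO4) = 2(1.008) + 32.06 + 4(16.00) = 98.076 g/mol.
M(HCl) = 1.008 + 35.45 = 36.458 g/mol.
n(H2SO4) = 323.50 g / 98.076 g/mol = 3.2985 mol.
From the equation the H2SO4:HCl mole ratio is 1:2, so n(HCl) = 3.2985 × 2/1 = 6.5969 mol.
Mass of HCl = 6.5969 mol × 36.458 g/mol = 240.51 g.

240.5 g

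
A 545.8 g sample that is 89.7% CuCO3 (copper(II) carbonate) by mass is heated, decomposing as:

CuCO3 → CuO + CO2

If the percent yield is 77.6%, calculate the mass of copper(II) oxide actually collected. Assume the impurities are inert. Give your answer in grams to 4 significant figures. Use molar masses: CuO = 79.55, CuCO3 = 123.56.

244.6 g

Pure CuCO3 available = 545.8 g × 0.897 = 489.58 g.
n(CuCO3) = 489.58 g / 123.56 g/mol = 3.9623 mol.
From the equation the CuCO3:CuO mole ratio is 1:1, so n(CuO) = 3.9623 × 1/1 = 3.9623 mol.
Mass of CuO = 3.9623 mol × 79.55 g/mol = 315.20 g.
Actual mass collected = 315.20 g × 0.776 = 244.60 g.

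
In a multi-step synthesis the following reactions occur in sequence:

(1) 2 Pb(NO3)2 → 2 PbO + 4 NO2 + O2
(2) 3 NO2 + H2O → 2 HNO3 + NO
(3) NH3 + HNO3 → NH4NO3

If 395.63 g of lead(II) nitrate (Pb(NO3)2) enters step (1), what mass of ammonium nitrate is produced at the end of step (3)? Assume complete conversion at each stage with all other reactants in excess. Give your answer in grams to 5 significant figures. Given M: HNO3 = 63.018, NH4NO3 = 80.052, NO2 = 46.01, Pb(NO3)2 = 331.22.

127.49 g

n(Pb(NO3)2) = 395.63 / 331.22 = 1.19446 mol.
Reaction (1): Pb(NO3)2→NO2 ratio 2:4 ⇒ n(NO2) = 2.38893 mol.
Reaction (2): NO2→HNO3 ratio 3:2 ⇒ n(HNO3) = 1.59262 mol.
Reaction (3): HNO3→NH4NO3 ratio 1:1 ⇒ n(NH4NO3) = 1.59262 mol.
Mass of NH4NO3 = 1.59262 × 80.052 = 127.492 g.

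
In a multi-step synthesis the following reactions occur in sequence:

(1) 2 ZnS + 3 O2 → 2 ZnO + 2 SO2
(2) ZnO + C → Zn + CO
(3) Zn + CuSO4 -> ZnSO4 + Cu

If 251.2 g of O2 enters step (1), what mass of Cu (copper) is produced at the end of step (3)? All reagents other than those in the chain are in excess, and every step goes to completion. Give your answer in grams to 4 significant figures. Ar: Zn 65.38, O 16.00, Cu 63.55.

332.6 g

M(O2) = 2(16.00) = 32.00 g/mol.
M(Cu) = 63.55 g/mol.
n(O2) = 251.2 / 32.00 = 7.8500 mol.
Reaction (1): O2→ZnO ratio 3:2 ⇒ n(ZnO) = 5.2333 mol.
Reaction (2): ZnO→Zn ratio 1:1 ⇒ n(Zn) = 5.2333 mol.
Reaction (3): Zn→Cu ratio 1:1 ⇒ n(Cu) = 5.2333 mol.
Mass of Cu = 5.2333 × 63.55 = 332.58 g.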